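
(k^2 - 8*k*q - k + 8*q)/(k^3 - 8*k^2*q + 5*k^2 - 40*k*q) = (k - 1)/(k*(k + 5))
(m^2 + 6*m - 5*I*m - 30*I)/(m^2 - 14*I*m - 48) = (m^2 + m*(6 - 5*I) - 30*I)/(m^2 - 14*I*m - 48)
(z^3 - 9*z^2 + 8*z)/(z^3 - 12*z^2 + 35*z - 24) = z/(z - 3)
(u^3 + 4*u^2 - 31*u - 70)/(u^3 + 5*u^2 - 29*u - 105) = (u + 2)/(u + 3)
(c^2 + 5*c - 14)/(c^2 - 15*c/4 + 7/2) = 4*(c + 7)/(4*c - 7)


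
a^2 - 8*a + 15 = (a - 5)*(a - 3)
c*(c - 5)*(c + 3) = c^3 - 2*c^2 - 15*c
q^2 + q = q*(q + 1)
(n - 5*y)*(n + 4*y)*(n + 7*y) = n^3 + 6*n^2*y - 27*n*y^2 - 140*y^3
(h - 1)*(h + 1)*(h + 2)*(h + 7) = h^4 + 9*h^3 + 13*h^2 - 9*h - 14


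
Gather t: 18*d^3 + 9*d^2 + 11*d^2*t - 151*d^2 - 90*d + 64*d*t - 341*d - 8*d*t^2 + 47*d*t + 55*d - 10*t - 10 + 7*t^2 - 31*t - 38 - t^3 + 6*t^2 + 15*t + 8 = 18*d^3 - 142*d^2 - 376*d - t^3 + t^2*(13 - 8*d) + t*(11*d^2 + 111*d - 26) - 40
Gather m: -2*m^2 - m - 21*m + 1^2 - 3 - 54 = -2*m^2 - 22*m - 56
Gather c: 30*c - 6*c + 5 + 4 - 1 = 24*c + 8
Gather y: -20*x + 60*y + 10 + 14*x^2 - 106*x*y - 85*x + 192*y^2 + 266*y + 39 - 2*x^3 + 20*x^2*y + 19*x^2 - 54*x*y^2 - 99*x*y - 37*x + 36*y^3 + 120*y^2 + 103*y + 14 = -2*x^3 + 33*x^2 - 142*x + 36*y^3 + y^2*(312 - 54*x) + y*(20*x^2 - 205*x + 429) + 63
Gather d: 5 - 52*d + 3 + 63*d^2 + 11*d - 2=63*d^2 - 41*d + 6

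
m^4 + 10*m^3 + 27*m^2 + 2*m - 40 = (m - 1)*(m + 2)*(m + 4)*(m + 5)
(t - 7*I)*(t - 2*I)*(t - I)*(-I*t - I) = -I*t^4 - 10*t^3 - I*t^3 - 10*t^2 + 23*I*t^2 + 14*t + 23*I*t + 14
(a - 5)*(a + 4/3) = a^2 - 11*a/3 - 20/3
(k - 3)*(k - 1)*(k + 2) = k^3 - 2*k^2 - 5*k + 6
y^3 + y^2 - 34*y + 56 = (y - 4)*(y - 2)*(y + 7)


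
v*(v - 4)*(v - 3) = v^3 - 7*v^2 + 12*v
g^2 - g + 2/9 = (g - 2/3)*(g - 1/3)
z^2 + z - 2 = (z - 1)*(z + 2)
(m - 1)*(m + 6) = m^2 + 5*m - 6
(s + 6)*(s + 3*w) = s^2 + 3*s*w + 6*s + 18*w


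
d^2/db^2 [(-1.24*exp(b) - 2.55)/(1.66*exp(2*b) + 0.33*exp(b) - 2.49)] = (-3.416944*exp(4*b) - 27.427848*exp(3*b) - 34.943166*exp(2*b) - 43.457283*exp(b) - 9.783459)*exp(b)/(4.574296*exp(6*b) + 2.728044*exp(5*b) - 20.04201*exp(4*b) - 8.148195*exp(3*b) + 30.063015*exp(2*b) + 6.138099*exp(b) - 15.438249)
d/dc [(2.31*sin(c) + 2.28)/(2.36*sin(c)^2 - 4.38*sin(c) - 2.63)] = (-5.4516*sin(c)^2 - 10.7616*sin(c) + 3.9111)*cos(c)/(5.5696*sin(c)^4 - 20.6736*sin(c)^3 + 6.7708*sin(c)^2 + 23.0388*sin(c) + 6.9169)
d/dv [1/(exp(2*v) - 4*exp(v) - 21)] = 2*(2 - exp(v))*exp(v)/(-exp(2*v) + 4*exp(v) + 21)^2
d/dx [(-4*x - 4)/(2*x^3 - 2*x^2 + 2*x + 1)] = 4*(4*x^3 + 4*x^2 - 4*x + 1)/(4*x^6 - 8*x^5 + 12*x^4 - 4*x^3 + 4*x + 1)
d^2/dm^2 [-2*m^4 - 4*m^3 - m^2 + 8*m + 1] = -24*m^2 - 24*m - 2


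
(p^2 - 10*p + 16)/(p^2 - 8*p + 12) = (p - 8)/(p - 6)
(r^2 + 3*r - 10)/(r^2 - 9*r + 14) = (r + 5)/(r - 7)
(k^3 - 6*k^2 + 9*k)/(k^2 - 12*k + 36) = k*(k^2 - 6*k + 9)/(k^2 - 12*k + 36)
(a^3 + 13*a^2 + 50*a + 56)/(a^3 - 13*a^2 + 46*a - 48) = (a^3 + 13*a^2 + 50*a + 56)/(a^3 - 13*a^2 + 46*a - 48)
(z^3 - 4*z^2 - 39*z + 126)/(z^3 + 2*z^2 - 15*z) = (z^2 - z - 42)/(z*(z + 5))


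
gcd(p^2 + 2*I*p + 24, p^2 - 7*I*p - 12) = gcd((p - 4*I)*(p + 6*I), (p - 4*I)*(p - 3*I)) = p - 4*I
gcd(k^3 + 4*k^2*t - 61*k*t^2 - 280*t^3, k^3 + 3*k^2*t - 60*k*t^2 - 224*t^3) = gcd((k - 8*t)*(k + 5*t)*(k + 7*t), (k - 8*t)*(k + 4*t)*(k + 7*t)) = -k^2 + k*t + 56*t^2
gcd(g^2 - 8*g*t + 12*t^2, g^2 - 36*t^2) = -g + 6*t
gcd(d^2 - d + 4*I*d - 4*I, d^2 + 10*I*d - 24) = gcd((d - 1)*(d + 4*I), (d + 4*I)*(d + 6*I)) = d + 4*I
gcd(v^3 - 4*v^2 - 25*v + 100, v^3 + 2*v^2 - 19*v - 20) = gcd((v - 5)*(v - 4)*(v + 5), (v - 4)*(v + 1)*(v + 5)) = v^2 + v - 20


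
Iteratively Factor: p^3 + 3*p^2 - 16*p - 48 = (p - 4)*(p^2 + 7*p + 12) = (p - 4)*(p + 3)*(p + 4)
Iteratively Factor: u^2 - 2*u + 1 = (u - 1)*(u - 1)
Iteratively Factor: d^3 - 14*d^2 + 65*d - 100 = (d - 4)*(d^2 - 10*d + 25) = (d - 5)*(d - 4)*(d - 5)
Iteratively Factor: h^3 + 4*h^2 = (h)*(h^2 + 4*h) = h^2*(h + 4)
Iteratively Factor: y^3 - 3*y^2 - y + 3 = (y + 1)*(y^2 - 4*y + 3) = (y - 1)*(y + 1)*(y - 3)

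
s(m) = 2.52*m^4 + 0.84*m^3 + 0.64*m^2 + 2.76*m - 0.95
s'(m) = 10.08*m^3 + 2.52*m^2 + 1.28*m + 2.76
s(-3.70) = 427.34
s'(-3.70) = -478.06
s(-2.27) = 53.17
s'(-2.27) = -105.07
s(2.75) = 173.07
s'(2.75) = 234.97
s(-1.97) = 27.63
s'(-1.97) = -67.05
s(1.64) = 27.23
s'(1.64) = 56.10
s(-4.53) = 982.78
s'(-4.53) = -888.36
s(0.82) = 3.35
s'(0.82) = 11.06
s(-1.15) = -0.15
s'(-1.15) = -10.71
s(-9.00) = 15947.41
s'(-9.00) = -7152.96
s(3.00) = 239.89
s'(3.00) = 301.44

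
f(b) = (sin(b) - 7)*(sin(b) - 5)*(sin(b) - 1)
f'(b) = (sin(b) - 7)*(sin(b) - 5)*cos(b) + (sin(b) - 7)*(sin(b) - 1)*cos(b) + (sin(b) - 5)*(sin(b) - 1)*cos(b)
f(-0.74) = -72.91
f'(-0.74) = 48.66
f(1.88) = -1.16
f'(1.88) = -7.59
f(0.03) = -33.60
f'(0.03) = 46.20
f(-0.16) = -42.82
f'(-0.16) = 50.56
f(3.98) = -77.55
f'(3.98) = -45.46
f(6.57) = -22.72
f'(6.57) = 38.26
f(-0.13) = -41.31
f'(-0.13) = 50.00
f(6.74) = -16.71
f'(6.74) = 32.41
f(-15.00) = -71.34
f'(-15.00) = -49.51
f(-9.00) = -56.65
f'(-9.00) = -53.05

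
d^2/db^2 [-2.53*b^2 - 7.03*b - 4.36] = -5.06000000000000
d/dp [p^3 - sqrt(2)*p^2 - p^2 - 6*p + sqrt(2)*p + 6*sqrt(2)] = 3*p^2 - 2*sqrt(2)*p - 2*p - 6 + sqrt(2)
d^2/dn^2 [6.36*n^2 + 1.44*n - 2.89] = 12.7200000000000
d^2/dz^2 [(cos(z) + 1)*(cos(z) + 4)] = -5*cos(z) - 2*cos(2*z)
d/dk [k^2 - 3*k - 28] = 2*k - 3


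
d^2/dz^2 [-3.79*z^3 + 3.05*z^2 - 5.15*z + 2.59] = 6.1 - 22.74*z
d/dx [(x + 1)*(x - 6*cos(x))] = x + (x + 1)*(6*sin(x) + 1) - 6*cos(x)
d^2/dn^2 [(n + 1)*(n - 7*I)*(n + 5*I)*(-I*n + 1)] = -12*I*n^2 - 6*n*(1 + I) - 2 - 74*I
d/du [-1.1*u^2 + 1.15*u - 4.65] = 1.15 - 2.2*u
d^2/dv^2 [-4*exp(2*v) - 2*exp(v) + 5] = (-16*exp(v) - 2)*exp(v)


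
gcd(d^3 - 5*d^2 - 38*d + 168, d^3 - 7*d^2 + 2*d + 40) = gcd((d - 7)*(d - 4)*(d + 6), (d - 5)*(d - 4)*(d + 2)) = d - 4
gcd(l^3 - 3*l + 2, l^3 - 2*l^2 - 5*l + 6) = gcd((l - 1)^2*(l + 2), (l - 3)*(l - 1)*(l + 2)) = l^2 + l - 2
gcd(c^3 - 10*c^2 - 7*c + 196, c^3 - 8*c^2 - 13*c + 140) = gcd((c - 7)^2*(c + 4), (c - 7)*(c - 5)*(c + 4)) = c^2 - 3*c - 28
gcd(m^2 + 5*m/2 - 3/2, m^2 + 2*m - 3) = m + 3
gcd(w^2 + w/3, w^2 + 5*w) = w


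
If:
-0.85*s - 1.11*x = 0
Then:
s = -1.30588235294118*x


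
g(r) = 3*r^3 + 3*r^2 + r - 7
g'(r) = 9*r^2 + 6*r + 1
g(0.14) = -6.79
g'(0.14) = 2.02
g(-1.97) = -20.26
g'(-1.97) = 24.11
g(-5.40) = -397.31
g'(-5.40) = 231.04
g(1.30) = 5.96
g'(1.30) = 24.01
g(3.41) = 150.25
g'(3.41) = 126.11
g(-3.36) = -90.29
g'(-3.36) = 82.45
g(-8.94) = -1919.72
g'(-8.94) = 666.67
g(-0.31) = -7.11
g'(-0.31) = 0.00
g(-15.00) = -9472.00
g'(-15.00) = 1936.00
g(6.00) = 755.00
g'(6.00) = 361.00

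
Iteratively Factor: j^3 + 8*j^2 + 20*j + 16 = (j + 4)*(j^2 + 4*j + 4) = (j + 2)*(j + 4)*(j + 2)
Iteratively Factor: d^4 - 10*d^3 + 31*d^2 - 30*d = (d - 5)*(d^3 - 5*d^2 + 6*d) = (d - 5)*(d - 3)*(d^2 - 2*d) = d*(d - 5)*(d - 3)*(d - 2)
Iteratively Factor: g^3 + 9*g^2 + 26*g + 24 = (g + 2)*(g^2 + 7*g + 12) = (g + 2)*(g + 4)*(g + 3)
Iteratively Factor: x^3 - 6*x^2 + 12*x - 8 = (x - 2)*(x^2 - 4*x + 4) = (x - 2)^2*(x - 2)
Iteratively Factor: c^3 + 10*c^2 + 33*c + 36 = (c + 4)*(c^2 + 6*c + 9) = (c + 3)*(c + 4)*(c + 3)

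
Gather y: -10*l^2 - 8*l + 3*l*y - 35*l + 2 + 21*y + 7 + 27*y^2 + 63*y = -10*l^2 - 43*l + 27*y^2 + y*(3*l + 84) + 9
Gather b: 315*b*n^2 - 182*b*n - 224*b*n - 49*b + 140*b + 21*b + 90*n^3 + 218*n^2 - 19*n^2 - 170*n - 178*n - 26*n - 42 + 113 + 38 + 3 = b*(315*n^2 - 406*n + 112) + 90*n^3 + 199*n^2 - 374*n + 112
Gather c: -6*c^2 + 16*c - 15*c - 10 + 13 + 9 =-6*c^2 + c + 12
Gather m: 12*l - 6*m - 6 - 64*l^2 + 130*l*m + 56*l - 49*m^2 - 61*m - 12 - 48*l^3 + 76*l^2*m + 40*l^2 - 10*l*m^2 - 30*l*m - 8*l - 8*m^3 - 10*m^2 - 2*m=-48*l^3 - 24*l^2 + 60*l - 8*m^3 + m^2*(-10*l - 59) + m*(76*l^2 + 100*l - 69) - 18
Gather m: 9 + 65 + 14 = 88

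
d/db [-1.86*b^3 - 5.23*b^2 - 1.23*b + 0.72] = -5.58*b^2 - 10.46*b - 1.23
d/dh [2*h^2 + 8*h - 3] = 4*h + 8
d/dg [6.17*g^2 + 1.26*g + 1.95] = 12.34*g + 1.26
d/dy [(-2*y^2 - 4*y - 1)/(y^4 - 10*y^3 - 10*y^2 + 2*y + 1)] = 2*(2*y^5 - 4*y^4 - 38*y^3 - 37*y^2 - 12*y - 1)/(y^8 - 20*y^7 + 80*y^6 + 204*y^5 + 62*y^4 - 60*y^3 - 16*y^2 + 4*y + 1)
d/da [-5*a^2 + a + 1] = 1 - 10*a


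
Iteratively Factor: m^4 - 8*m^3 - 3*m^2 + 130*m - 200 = (m + 4)*(m^3 - 12*m^2 + 45*m - 50) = (m - 5)*(m + 4)*(m^2 - 7*m + 10) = (m - 5)*(m - 2)*(m + 4)*(m - 5)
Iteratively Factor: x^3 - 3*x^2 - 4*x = (x)*(x^2 - 3*x - 4) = x*(x + 1)*(x - 4)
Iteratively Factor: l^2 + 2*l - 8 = (l + 4)*(l - 2)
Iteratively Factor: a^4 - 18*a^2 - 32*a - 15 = (a + 1)*(a^3 - a^2 - 17*a - 15) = (a - 5)*(a + 1)*(a^2 + 4*a + 3) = (a - 5)*(a + 1)*(a + 3)*(a + 1)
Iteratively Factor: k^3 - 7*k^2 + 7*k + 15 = (k - 3)*(k^2 - 4*k - 5) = (k - 5)*(k - 3)*(k + 1)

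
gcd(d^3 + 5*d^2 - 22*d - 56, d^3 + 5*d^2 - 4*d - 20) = d + 2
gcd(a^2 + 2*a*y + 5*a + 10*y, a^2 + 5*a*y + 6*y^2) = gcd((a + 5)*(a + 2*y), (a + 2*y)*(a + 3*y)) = a + 2*y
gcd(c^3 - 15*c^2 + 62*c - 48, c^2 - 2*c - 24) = c - 6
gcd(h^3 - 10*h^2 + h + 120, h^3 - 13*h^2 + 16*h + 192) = h^2 - 5*h - 24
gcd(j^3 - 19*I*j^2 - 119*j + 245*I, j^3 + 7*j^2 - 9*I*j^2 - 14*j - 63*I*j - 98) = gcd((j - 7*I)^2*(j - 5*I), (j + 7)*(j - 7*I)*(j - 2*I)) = j - 7*I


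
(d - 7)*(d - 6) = d^2 - 13*d + 42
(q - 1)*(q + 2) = q^2 + q - 2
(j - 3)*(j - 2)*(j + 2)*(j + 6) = j^4 + 3*j^3 - 22*j^2 - 12*j + 72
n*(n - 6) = n^2 - 6*n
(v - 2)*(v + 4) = v^2 + 2*v - 8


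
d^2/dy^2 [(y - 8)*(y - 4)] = 2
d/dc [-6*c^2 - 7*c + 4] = -12*c - 7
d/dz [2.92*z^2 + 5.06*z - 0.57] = 5.84*z + 5.06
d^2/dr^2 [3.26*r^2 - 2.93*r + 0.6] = 6.52000000000000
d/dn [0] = 0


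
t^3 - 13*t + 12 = (t - 3)*(t - 1)*(t + 4)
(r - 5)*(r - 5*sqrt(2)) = r^2 - 5*sqrt(2)*r - 5*r + 25*sqrt(2)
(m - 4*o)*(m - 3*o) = m^2 - 7*m*o + 12*o^2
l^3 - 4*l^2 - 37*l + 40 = (l - 8)*(l - 1)*(l + 5)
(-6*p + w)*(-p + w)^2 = -6*p^3 + 13*p^2*w - 8*p*w^2 + w^3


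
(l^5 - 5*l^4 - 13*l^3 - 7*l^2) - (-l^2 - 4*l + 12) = l^5 - 5*l^4 - 13*l^3 - 6*l^2 + 4*l - 12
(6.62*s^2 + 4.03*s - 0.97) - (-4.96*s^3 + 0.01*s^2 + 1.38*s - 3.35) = 4.96*s^3 + 6.61*s^2 + 2.65*s + 2.38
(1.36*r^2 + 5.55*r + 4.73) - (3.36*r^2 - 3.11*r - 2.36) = -2.0*r^2 + 8.66*r + 7.09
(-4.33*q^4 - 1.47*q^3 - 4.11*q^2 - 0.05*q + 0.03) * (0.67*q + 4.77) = -2.9011*q^5 - 21.639*q^4 - 9.7656*q^3 - 19.6382*q^2 - 0.2184*q + 0.1431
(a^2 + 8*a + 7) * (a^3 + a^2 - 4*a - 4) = a^5 + 9*a^4 + 11*a^3 - 29*a^2 - 60*a - 28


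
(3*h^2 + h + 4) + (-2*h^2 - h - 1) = h^2 + 3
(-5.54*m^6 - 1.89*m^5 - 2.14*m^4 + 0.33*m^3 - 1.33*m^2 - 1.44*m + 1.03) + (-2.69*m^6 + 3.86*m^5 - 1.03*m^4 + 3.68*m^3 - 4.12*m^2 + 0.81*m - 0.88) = -8.23*m^6 + 1.97*m^5 - 3.17*m^4 + 4.01*m^3 - 5.45*m^2 - 0.63*m + 0.15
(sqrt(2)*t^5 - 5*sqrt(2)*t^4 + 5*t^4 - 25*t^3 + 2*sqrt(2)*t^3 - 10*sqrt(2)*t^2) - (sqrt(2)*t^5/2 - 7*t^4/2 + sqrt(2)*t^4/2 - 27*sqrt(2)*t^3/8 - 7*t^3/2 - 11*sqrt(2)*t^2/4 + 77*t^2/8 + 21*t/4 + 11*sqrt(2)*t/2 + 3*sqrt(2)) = sqrt(2)*t^5/2 - 11*sqrt(2)*t^4/2 + 17*t^4/2 - 43*t^3/2 + 43*sqrt(2)*t^3/8 - 29*sqrt(2)*t^2/4 - 77*t^2/8 - 11*sqrt(2)*t/2 - 21*t/4 - 3*sqrt(2)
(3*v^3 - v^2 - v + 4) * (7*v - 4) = 21*v^4 - 19*v^3 - 3*v^2 + 32*v - 16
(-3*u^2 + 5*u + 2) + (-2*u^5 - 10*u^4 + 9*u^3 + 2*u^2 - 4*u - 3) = -2*u^5 - 10*u^4 + 9*u^3 - u^2 + u - 1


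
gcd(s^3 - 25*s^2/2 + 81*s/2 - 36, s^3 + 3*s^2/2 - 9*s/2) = s - 3/2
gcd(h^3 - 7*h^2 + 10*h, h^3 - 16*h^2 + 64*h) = h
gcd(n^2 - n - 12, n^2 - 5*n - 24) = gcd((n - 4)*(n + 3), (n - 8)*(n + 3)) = n + 3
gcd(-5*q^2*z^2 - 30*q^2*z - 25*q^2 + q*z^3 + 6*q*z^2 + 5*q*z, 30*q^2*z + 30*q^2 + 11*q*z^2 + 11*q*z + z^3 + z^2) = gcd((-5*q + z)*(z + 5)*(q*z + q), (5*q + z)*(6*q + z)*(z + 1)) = z + 1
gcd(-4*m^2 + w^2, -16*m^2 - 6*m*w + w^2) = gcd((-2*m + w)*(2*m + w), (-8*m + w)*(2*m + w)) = 2*m + w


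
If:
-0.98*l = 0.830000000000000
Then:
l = -0.85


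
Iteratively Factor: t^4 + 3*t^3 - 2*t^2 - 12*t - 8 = (t + 2)*(t^3 + t^2 - 4*t - 4) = (t + 1)*(t + 2)*(t^2 - 4) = (t + 1)*(t + 2)^2*(t - 2)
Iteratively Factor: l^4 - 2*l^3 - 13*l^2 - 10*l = (l)*(l^3 - 2*l^2 - 13*l - 10) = l*(l + 2)*(l^2 - 4*l - 5) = l*(l + 1)*(l + 2)*(l - 5)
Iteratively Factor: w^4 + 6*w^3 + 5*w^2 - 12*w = (w + 4)*(w^3 + 2*w^2 - 3*w) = (w + 3)*(w + 4)*(w^2 - w) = w*(w + 3)*(w + 4)*(w - 1)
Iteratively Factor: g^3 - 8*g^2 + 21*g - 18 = (g - 3)*(g^2 - 5*g + 6) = (g - 3)*(g - 2)*(g - 3)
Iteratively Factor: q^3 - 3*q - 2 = (q + 1)*(q^2 - q - 2) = (q + 1)^2*(q - 2)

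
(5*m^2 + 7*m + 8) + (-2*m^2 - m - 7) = 3*m^2 + 6*m + 1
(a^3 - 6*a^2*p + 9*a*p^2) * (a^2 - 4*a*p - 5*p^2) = a^5 - 10*a^4*p + 28*a^3*p^2 - 6*a^2*p^3 - 45*a*p^4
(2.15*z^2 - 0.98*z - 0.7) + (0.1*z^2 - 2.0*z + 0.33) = 2.25*z^2 - 2.98*z - 0.37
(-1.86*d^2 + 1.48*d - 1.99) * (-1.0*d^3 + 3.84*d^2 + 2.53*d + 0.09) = 1.86*d^5 - 8.6224*d^4 + 2.9674*d^3 - 4.0646*d^2 - 4.9015*d - 0.1791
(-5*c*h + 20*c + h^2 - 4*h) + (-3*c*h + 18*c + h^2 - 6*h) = -8*c*h + 38*c + 2*h^2 - 10*h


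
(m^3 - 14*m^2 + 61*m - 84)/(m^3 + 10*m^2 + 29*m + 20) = (m^3 - 14*m^2 + 61*m - 84)/(m^3 + 10*m^2 + 29*m + 20)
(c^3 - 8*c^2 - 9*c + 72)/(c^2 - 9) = c - 8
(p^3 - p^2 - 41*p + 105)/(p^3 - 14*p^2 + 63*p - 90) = (p + 7)/(p - 6)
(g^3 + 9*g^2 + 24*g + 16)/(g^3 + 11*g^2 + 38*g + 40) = (g^2 + 5*g + 4)/(g^2 + 7*g + 10)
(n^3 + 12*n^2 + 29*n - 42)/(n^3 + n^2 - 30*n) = (n^2 + 6*n - 7)/(n*(n - 5))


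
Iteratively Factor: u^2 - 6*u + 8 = (u - 2)*(u - 4)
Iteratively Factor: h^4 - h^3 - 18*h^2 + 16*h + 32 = (h + 4)*(h^3 - 5*h^2 + 2*h + 8) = (h - 4)*(h + 4)*(h^2 - h - 2) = (h - 4)*(h + 1)*(h + 4)*(h - 2)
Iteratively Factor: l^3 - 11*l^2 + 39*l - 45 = (l - 3)*(l^2 - 8*l + 15) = (l - 3)^2*(l - 5)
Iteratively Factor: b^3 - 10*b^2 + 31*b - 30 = (b - 5)*(b^2 - 5*b + 6) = (b - 5)*(b - 2)*(b - 3)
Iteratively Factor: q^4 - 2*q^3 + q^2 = (q - 1)*(q^3 - q^2) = q*(q - 1)*(q^2 - q) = q^2*(q - 1)*(q - 1)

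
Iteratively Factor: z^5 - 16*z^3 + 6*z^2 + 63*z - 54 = (z + 3)*(z^4 - 3*z^3 - 7*z^2 + 27*z - 18) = (z - 3)*(z + 3)*(z^3 - 7*z + 6) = (z - 3)*(z + 3)^2*(z^2 - 3*z + 2) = (z - 3)*(z - 2)*(z + 3)^2*(z - 1)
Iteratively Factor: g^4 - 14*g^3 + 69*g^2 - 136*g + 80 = (g - 5)*(g^3 - 9*g^2 + 24*g - 16) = (g - 5)*(g - 4)*(g^2 - 5*g + 4) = (g - 5)*(g - 4)*(g - 1)*(g - 4)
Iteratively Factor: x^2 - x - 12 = (x - 4)*(x + 3)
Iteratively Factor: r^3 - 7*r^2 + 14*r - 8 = (r - 1)*(r^2 - 6*r + 8) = (r - 2)*(r - 1)*(r - 4)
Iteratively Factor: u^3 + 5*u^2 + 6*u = (u + 2)*(u^2 + 3*u) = u*(u + 2)*(u + 3)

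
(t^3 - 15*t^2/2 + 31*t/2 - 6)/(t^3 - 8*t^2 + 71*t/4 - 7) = 2*(t - 3)/(2*t - 7)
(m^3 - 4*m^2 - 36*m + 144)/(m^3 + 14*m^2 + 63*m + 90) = (m^2 - 10*m + 24)/(m^2 + 8*m + 15)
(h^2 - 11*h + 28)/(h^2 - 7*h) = (h - 4)/h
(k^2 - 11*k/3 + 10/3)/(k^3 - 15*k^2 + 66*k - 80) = (k - 5/3)/(k^2 - 13*k + 40)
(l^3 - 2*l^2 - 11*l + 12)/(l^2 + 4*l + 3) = (l^2 - 5*l + 4)/(l + 1)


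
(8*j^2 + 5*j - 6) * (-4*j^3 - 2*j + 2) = -32*j^5 - 20*j^4 + 8*j^3 + 6*j^2 + 22*j - 12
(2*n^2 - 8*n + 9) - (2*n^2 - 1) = 10 - 8*n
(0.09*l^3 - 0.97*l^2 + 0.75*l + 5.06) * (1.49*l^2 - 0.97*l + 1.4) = 0.1341*l^5 - 1.5326*l^4 + 2.1844*l^3 + 5.4539*l^2 - 3.8582*l + 7.084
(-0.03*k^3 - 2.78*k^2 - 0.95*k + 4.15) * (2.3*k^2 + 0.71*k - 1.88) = -0.069*k^5 - 6.4153*k^4 - 4.1024*k^3 + 14.0969*k^2 + 4.7325*k - 7.802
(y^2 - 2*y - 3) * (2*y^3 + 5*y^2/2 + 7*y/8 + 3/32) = 2*y^5 - 3*y^4/2 - 81*y^3/8 - 293*y^2/32 - 45*y/16 - 9/32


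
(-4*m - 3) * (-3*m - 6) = 12*m^2 + 33*m + 18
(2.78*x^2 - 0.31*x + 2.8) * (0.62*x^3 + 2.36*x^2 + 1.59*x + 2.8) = 1.7236*x^5 + 6.3686*x^4 + 5.4246*x^3 + 13.8991*x^2 + 3.584*x + 7.84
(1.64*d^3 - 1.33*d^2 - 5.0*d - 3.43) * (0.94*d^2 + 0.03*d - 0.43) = 1.5416*d^5 - 1.201*d^4 - 5.4451*d^3 - 2.8023*d^2 + 2.0471*d + 1.4749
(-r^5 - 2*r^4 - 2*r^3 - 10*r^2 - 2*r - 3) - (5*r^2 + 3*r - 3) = -r^5 - 2*r^4 - 2*r^3 - 15*r^2 - 5*r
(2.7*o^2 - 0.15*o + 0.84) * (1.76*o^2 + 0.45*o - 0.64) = 4.752*o^4 + 0.951*o^3 - 0.3171*o^2 + 0.474*o - 0.5376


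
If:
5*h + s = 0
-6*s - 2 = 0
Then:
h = 1/15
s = -1/3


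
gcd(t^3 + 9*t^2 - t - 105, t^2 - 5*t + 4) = 1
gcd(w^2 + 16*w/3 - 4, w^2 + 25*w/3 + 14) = w + 6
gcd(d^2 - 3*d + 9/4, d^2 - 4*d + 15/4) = d - 3/2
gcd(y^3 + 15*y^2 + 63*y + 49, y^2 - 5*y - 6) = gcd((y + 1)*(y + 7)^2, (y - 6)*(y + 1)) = y + 1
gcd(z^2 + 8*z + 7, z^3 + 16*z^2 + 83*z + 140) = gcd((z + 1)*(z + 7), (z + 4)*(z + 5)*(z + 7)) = z + 7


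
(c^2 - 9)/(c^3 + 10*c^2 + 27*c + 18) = (c - 3)/(c^2 + 7*c + 6)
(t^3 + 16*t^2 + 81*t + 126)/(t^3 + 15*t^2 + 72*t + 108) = (t + 7)/(t + 6)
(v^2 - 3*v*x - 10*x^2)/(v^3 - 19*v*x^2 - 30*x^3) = 1/(v + 3*x)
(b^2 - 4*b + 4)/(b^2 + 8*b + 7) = (b^2 - 4*b + 4)/(b^2 + 8*b + 7)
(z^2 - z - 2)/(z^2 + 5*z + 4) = (z - 2)/(z + 4)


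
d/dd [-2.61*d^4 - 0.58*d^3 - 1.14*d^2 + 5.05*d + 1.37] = -10.44*d^3 - 1.74*d^2 - 2.28*d + 5.05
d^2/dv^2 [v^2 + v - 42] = 2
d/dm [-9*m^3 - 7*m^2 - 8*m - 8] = -27*m^2 - 14*m - 8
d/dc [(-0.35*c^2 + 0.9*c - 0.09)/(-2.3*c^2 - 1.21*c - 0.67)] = (2.4935*c^2 + 0.055*c - 0.7119)/(5.29*c^4 + 5.566*c^3 + 4.5461*c^2 + 1.6214*c + 0.4489)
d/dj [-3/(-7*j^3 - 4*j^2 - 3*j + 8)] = 3*(-21*j^2 - 8*j - 3)/(7*j^3 + 4*j^2 + 3*j - 8)^2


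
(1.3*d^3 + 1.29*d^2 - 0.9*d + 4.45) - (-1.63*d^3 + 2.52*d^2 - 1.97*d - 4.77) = 2.93*d^3 - 1.23*d^2 + 1.07*d + 9.22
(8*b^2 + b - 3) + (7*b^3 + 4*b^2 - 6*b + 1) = 7*b^3 + 12*b^2 - 5*b - 2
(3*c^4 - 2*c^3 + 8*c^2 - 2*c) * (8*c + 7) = 24*c^5 + 5*c^4 + 50*c^3 + 40*c^2 - 14*c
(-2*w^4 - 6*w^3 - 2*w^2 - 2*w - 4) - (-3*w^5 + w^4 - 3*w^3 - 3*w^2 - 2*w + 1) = 3*w^5 - 3*w^4 - 3*w^3 + w^2 - 5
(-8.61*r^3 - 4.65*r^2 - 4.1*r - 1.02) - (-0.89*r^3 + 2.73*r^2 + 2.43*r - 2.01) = -7.72*r^3 - 7.38*r^2 - 6.53*r + 0.99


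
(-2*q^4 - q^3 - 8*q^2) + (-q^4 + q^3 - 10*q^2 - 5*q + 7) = -3*q^4 - 18*q^2 - 5*q + 7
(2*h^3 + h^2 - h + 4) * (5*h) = 10*h^4 + 5*h^3 - 5*h^2 + 20*h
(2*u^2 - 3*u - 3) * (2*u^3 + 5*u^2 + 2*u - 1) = 4*u^5 + 4*u^4 - 17*u^3 - 23*u^2 - 3*u + 3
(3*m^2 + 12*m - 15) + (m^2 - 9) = 4*m^2 + 12*m - 24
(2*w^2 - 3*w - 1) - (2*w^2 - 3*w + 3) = -4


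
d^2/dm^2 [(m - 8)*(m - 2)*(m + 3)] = 6*m - 14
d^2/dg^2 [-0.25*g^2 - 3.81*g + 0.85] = -0.500000000000000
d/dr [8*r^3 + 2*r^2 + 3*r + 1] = 24*r^2 + 4*r + 3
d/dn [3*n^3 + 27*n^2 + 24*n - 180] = 9*n^2 + 54*n + 24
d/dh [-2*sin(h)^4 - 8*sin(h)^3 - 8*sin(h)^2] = -8*(sin(h)^2 + 3*sin(h) + 2)*sin(h)*cos(h)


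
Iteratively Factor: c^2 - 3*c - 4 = (c + 1)*(c - 4)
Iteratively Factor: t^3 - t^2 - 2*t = (t - 2)*(t^2 + t) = t*(t - 2)*(t + 1)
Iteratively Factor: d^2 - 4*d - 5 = (d - 5)*(d + 1)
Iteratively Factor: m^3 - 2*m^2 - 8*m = (m - 4)*(m^2 + 2*m) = m*(m - 4)*(m + 2)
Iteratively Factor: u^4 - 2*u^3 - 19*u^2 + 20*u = (u + 4)*(u^3 - 6*u^2 + 5*u) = (u - 1)*(u + 4)*(u^2 - 5*u) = (u - 5)*(u - 1)*(u + 4)*(u)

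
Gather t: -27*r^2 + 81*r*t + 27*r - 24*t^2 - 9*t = -27*r^2 + 27*r - 24*t^2 + t*(81*r - 9)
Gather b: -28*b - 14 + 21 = 7 - 28*b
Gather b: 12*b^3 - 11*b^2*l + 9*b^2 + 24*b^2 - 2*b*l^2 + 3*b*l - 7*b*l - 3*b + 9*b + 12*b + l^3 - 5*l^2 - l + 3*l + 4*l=12*b^3 + b^2*(33 - 11*l) + b*(-2*l^2 - 4*l + 18) + l^3 - 5*l^2 + 6*l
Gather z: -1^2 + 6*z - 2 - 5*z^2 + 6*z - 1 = -5*z^2 + 12*z - 4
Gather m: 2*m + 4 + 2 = 2*m + 6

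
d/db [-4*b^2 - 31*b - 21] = -8*b - 31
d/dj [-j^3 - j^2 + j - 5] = -3*j^2 - 2*j + 1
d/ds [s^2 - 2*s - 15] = 2*s - 2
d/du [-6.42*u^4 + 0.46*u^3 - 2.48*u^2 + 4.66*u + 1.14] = -25.68*u^3 + 1.38*u^2 - 4.96*u + 4.66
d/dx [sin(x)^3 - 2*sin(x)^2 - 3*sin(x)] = -4*sin(x)*cos(x) - 3*cos(x)^3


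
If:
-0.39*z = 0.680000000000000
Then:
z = -1.74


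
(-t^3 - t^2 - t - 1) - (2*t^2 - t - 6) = -t^3 - 3*t^2 + 5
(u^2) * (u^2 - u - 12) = u^4 - u^3 - 12*u^2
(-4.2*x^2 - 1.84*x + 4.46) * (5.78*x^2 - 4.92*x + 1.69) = -24.276*x^4 + 10.0288*x^3 + 27.7336*x^2 - 25.0528*x + 7.5374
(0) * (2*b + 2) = 0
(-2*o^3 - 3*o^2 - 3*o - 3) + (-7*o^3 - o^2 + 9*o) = -9*o^3 - 4*o^2 + 6*o - 3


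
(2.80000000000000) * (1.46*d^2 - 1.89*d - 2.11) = 4.088*d^2 - 5.292*d - 5.908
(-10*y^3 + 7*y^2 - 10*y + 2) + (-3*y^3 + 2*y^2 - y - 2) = -13*y^3 + 9*y^2 - 11*y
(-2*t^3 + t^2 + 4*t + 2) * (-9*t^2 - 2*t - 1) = 18*t^5 - 5*t^4 - 36*t^3 - 27*t^2 - 8*t - 2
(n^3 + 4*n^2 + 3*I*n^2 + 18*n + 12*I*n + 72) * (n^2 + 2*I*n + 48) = n^5 + 4*n^4 + 5*I*n^4 + 60*n^3 + 20*I*n^3 + 240*n^2 + 180*I*n^2 + 864*n + 720*I*n + 3456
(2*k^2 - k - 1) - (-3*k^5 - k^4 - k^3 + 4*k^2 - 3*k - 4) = 3*k^5 + k^4 + k^3 - 2*k^2 + 2*k + 3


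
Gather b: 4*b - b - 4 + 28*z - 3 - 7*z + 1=3*b + 21*z - 6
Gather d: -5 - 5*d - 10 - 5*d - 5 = -10*d - 20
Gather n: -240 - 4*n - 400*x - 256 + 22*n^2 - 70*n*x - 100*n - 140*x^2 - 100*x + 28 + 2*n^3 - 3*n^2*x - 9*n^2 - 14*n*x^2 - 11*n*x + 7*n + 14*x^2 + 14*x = 2*n^3 + n^2*(13 - 3*x) + n*(-14*x^2 - 81*x - 97) - 126*x^2 - 486*x - 468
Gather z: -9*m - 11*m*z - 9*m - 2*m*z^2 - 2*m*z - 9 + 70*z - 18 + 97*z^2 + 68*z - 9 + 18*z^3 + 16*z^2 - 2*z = -18*m + 18*z^3 + z^2*(113 - 2*m) + z*(136 - 13*m) - 36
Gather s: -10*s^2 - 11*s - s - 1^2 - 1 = -10*s^2 - 12*s - 2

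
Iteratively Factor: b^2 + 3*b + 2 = (b + 1)*(b + 2)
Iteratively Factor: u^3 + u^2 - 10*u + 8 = (u - 2)*(u^2 + 3*u - 4) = (u - 2)*(u + 4)*(u - 1)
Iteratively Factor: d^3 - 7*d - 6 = (d + 2)*(d^2 - 2*d - 3) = (d - 3)*(d + 2)*(d + 1)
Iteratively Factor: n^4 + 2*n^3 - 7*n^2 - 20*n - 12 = (n + 2)*(n^3 - 7*n - 6) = (n + 1)*(n + 2)*(n^2 - n - 6) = (n + 1)*(n + 2)^2*(n - 3)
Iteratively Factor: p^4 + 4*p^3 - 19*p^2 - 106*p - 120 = (p + 3)*(p^3 + p^2 - 22*p - 40) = (p + 3)*(p + 4)*(p^2 - 3*p - 10) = (p - 5)*(p + 3)*(p + 4)*(p + 2)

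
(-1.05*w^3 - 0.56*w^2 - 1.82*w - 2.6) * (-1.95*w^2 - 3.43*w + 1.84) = 2.0475*w^5 + 4.6935*w^4 + 3.5378*w^3 + 10.2822*w^2 + 5.5692*w - 4.784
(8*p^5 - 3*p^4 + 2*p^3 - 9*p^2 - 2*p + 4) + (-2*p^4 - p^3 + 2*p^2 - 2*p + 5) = 8*p^5 - 5*p^4 + p^3 - 7*p^2 - 4*p + 9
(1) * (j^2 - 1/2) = j^2 - 1/2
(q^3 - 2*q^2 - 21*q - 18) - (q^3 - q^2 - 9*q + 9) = -q^2 - 12*q - 27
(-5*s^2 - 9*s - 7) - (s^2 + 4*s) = -6*s^2 - 13*s - 7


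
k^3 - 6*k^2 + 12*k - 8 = (k - 2)^3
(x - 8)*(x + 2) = x^2 - 6*x - 16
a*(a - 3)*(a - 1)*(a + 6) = a^4 + 2*a^3 - 21*a^2 + 18*a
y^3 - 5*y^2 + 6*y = y*(y - 3)*(y - 2)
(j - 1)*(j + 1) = j^2 - 1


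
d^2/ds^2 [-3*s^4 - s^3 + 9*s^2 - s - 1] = -36*s^2 - 6*s + 18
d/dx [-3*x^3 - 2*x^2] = x*(-9*x - 4)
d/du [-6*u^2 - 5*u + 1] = -12*u - 5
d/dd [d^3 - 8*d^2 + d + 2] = 3*d^2 - 16*d + 1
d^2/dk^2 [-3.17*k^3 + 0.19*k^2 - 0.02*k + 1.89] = 0.38 - 19.02*k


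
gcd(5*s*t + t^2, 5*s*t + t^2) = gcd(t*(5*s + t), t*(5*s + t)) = 5*s*t + t^2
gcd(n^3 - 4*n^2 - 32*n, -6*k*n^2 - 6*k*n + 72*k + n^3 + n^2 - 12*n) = n + 4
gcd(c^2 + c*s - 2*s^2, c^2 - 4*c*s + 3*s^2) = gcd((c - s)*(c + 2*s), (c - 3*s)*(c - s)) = -c + s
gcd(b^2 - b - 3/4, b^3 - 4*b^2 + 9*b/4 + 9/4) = b^2 - b - 3/4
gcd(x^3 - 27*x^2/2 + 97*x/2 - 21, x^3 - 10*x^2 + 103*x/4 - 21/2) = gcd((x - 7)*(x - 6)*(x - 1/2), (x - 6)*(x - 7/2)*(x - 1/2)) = x^2 - 13*x/2 + 3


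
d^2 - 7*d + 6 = (d - 6)*(d - 1)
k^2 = k^2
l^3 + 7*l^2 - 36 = (l - 2)*(l + 3)*(l + 6)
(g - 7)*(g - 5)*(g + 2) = g^3 - 10*g^2 + 11*g + 70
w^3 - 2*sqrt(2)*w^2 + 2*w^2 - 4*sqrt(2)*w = w*(w + 2)*(w - 2*sqrt(2))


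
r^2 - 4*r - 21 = (r - 7)*(r + 3)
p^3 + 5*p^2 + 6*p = p*(p + 2)*(p + 3)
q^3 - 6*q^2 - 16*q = q*(q - 8)*(q + 2)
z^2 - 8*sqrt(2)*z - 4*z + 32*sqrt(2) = (z - 4)*(z - 8*sqrt(2))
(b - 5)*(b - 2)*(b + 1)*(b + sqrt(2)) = b^4 - 6*b^3 + sqrt(2)*b^3 - 6*sqrt(2)*b^2 + 3*b^2 + 3*sqrt(2)*b + 10*b + 10*sqrt(2)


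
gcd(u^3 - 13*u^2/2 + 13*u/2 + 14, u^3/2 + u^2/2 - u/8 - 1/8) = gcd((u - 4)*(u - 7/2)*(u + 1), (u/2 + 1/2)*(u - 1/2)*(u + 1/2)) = u + 1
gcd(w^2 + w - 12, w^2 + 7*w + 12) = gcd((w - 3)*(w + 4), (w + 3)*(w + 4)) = w + 4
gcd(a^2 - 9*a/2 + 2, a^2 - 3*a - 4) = a - 4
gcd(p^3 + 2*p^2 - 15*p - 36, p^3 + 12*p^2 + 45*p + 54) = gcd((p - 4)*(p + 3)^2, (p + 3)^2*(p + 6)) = p^2 + 6*p + 9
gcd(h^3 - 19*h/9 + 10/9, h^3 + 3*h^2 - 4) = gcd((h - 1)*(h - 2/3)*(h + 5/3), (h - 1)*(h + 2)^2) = h - 1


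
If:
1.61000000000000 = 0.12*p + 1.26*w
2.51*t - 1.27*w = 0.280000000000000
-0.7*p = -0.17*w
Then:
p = 0.30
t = 0.74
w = 1.25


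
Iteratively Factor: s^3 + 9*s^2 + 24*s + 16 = (s + 4)*(s^2 + 5*s + 4) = (s + 1)*(s + 4)*(s + 4)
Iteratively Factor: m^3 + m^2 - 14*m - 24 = (m - 4)*(m^2 + 5*m + 6) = (m - 4)*(m + 3)*(m + 2)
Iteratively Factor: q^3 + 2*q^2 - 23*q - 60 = (q + 4)*(q^2 - 2*q - 15) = (q - 5)*(q + 4)*(q + 3)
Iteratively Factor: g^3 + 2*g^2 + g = (g + 1)*(g^2 + g) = g*(g + 1)*(g + 1)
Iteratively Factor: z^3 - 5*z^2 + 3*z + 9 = (z - 3)*(z^2 - 2*z - 3) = (z - 3)^2*(z + 1)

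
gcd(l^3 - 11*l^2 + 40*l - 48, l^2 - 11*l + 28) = l - 4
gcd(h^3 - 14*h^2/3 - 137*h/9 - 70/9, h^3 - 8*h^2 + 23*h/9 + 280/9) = h^2 - 16*h/3 - 35/3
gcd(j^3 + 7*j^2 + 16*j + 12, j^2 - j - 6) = j + 2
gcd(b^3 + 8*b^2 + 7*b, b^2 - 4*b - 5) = b + 1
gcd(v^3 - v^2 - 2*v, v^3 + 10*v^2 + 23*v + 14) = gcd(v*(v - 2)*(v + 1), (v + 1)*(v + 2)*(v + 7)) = v + 1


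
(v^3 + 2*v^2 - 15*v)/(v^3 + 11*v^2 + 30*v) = (v - 3)/(v + 6)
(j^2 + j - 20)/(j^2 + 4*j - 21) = (j^2 + j - 20)/(j^2 + 4*j - 21)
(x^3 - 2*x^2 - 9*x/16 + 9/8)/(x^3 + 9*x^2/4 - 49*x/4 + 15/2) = (x + 3/4)/(x + 5)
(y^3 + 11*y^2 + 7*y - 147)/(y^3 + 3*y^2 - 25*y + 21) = (y + 7)/(y - 1)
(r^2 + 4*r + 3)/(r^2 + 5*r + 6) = (r + 1)/(r + 2)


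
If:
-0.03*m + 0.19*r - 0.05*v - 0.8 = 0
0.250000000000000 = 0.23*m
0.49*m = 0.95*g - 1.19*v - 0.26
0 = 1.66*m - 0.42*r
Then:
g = 0.42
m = 1.09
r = 4.30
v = -0.33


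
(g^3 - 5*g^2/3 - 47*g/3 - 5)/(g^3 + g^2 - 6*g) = (3*g^2 - 14*g - 5)/(3*g*(g - 2))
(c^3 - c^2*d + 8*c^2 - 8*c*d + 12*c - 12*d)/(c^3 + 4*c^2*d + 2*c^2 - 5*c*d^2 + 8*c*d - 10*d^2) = (c + 6)/(c + 5*d)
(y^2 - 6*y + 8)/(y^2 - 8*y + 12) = (y - 4)/(y - 6)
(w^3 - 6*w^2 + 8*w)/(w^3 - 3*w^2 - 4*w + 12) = w*(w - 4)/(w^2 - w - 6)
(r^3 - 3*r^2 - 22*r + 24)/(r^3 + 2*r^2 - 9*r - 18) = (r^3 - 3*r^2 - 22*r + 24)/(r^3 + 2*r^2 - 9*r - 18)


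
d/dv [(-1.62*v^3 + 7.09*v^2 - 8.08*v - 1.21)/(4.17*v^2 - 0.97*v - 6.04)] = (-6.7554*v^4 + 3.1428*v^3 + 56.1707*v^2 - 75.5558*v + 47.6295)/(17.3889*v^4 - 8.0898*v^3 - 49.4327*v^2 + 11.7176*v + 36.4816)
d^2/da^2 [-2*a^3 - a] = -12*a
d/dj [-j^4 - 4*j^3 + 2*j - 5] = -4*j^3 - 12*j^2 + 2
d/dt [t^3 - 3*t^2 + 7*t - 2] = 3*t^2 - 6*t + 7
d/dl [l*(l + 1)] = 2*l + 1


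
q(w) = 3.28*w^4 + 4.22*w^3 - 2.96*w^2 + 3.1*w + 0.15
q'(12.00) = 24426.46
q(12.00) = 74917.35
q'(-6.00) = -2339.54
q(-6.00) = 3214.35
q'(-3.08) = -241.91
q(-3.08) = 134.39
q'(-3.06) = -236.16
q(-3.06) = 129.61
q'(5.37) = 2368.07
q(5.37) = 3312.46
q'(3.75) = 850.81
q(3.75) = 841.32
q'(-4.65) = -1014.78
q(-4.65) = 1030.94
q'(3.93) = 971.73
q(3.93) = 1005.19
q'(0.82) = 13.99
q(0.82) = 4.51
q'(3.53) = 717.07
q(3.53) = 669.13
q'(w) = 13.12*w^3 + 12.66*w^2 - 5.92*w + 3.1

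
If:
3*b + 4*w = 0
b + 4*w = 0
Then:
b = 0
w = 0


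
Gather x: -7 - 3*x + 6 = -3*x - 1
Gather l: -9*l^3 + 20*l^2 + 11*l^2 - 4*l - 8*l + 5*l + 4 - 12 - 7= -9*l^3 + 31*l^2 - 7*l - 15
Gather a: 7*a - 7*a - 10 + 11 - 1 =0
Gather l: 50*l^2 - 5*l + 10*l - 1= 50*l^2 + 5*l - 1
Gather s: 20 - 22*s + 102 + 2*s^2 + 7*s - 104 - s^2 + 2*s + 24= s^2 - 13*s + 42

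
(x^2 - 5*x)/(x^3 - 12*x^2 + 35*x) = 1/(x - 7)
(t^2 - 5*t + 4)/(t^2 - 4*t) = (t - 1)/t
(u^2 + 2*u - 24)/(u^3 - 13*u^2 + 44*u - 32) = (u + 6)/(u^2 - 9*u + 8)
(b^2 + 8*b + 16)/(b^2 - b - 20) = (b + 4)/(b - 5)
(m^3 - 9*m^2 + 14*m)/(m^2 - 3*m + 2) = m*(m - 7)/(m - 1)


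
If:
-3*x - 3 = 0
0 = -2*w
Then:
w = 0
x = -1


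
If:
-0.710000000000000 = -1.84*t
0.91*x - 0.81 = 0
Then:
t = 0.39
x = 0.89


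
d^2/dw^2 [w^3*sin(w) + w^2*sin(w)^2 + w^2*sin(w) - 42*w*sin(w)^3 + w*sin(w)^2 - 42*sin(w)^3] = -w^3*sin(w) - w^2*sin(w) + 6*w^2*cos(w) + 2*w^2*cos(2*w) + 75*w*sin(w)/2 + 4*w*sin(2*w) - 189*w*sin(3*w)/2 + 4*w*cos(w) + 2*w*cos(2*w) + 67*sin(w)/2 + 2*sin(2*w) - 189*sin(3*w)/2 - 63*cos(w) - cos(2*w) + 63*cos(3*w) + 1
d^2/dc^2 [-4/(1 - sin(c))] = -(4*sin(c) + 8)/(sin(c) - 1)^2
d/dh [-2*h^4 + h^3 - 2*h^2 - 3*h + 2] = -8*h^3 + 3*h^2 - 4*h - 3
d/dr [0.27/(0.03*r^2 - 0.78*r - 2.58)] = (0.2106 - 0.0162*r)/(-0.03*r^2 + 0.78*r + 2.58)^2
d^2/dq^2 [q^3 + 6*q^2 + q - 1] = 6*q + 12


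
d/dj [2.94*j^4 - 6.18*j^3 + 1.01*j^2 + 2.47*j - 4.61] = 11.76*j^3 - 18.54*j^2 + 2.02*j + 2.47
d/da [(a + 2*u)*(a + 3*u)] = 2*a + 5*u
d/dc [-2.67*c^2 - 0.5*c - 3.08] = -5.34*c - 0.5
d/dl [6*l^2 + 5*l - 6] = 12*l + 5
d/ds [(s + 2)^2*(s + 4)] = (s + 2)*(3*s + 10)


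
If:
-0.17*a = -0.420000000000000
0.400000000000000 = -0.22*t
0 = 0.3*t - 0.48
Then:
No Solution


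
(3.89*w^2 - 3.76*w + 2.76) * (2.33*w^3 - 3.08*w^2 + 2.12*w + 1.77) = 9.0637*w^5 - 20.742*w^4 + 26.2584*w^3 - 9.5867*w^2 - 0.804*w + 4.8852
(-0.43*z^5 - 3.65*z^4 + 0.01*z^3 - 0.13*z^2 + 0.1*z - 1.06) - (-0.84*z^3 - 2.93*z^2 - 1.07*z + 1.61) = -0.43*z^5 - 3.65*z^4 + 0.85*z^3 + 2.8*z^2 + 1.17*z - 2.67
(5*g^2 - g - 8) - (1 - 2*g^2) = 7*g^2 - g - 9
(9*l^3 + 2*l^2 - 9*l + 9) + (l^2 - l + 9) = 9*l^3 + 3*l^2 - 10*l + 18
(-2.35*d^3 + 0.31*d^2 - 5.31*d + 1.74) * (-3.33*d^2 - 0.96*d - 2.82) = 7.8255*d^5 + 1.2237*d^4 + 24.0117*d^3 - 1.5708*d^2 + 13.3038*d - 4.9068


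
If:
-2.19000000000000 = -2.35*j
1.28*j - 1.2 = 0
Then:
No Solution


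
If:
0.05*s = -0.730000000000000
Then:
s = -14.60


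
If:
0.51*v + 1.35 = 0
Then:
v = -2.65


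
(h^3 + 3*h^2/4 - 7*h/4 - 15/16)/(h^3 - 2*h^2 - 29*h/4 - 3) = (h - 5/4)/(h - 4)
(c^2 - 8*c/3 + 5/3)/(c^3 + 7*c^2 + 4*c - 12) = (c - 5/3)/(c^2 + 8*c + 12)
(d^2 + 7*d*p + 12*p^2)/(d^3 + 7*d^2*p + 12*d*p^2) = 1/d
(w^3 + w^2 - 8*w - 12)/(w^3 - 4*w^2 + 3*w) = (w^2 + 4*w + 4)/(w*(w - 1))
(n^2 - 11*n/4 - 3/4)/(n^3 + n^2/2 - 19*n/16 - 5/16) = 4*(n - 3)/(4*n^2 + n - 5)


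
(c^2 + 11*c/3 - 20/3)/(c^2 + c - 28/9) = 3*(c + 5)/(3*c + 7)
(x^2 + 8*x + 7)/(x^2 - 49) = (x + 1)/(x - 7)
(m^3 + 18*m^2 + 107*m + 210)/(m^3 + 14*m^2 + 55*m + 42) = (m + 5)/(m + 1)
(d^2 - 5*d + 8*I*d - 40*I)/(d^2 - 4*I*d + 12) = (d^2 + d*(-5 + 8*I) - 40*I)/(d^2 - 4*I*d + 12)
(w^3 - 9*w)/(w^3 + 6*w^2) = (w^2 - 9)/(w*(w + 6))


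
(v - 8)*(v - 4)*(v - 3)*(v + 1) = v^4 - 14*v^3 + 53*v^2 - 28*v - 96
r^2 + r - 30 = (r - 5)*(r + 6)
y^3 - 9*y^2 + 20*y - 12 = (y - 6)*(y - 2)*(y - 1)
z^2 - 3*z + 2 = (z - 2)*(z - 1)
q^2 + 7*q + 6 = (q + 1)*(q + 6)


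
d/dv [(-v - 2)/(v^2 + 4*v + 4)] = 1/(v^2 + 4*v + 4)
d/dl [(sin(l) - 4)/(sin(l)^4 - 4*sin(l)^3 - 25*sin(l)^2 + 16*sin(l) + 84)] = (-3*sin(l)^4 + 24*sin(l)^3 - 23*sin(l)^2 - 200*sin(l) + 148)*cos(l)/(sin(l)^4 - 4*sin(l)^3 - 25*sin(l)^2 + 16*sin(l) + 84)^2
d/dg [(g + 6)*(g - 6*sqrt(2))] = 2*g - 6*sqrt(2) + 6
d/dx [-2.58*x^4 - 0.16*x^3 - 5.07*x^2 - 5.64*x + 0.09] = -10.32*x^3 - 0.48*x^2 - 10.14*x - 5.64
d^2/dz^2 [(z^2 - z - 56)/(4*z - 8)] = -27/(z^3 - 6*z^2 + 12*z - 8)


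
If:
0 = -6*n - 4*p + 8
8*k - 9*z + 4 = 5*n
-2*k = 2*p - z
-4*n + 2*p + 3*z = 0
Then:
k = -40/7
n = -8/7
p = 26/7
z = -4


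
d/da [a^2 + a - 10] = 2*a + 1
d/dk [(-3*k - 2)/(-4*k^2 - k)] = 2*(-6*k^2 - 8*k - 1)/(k^2*(16*k^2 + 8*k + 1))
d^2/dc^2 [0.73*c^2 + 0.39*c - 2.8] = 1.46000000000000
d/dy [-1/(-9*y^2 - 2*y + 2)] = 2*(-9*y - 1)/(9*y^2 + 2*y - 2)^2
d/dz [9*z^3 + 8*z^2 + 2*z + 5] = 27*z^2 + 16*z + 2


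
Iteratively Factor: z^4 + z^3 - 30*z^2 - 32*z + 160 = (z + 4)*(z^3 - 3*z^2 - 18*z + 40) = (z + 4)^2*(z^2 - 7*z + 10) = (z - 5)*(z + 4)^2*(z - 2)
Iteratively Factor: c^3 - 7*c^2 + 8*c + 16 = (c - 4)*(c^2 - 3*c - 4) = (c - 4)*(c + 1)*(c - 4)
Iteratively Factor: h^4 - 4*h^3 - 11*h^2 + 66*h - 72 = (h - 3)*(h^3 - h^2 - 14*h + 24) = (h - 3)*(h - 2)*(h^2 + h - 12) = (h - 3)^2*(h - 2)*(h + 4)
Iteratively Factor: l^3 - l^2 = (l)*(l^2 - l) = l^2*(l - 1)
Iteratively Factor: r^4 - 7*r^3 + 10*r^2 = (r - 2)*(r^3 - 5*r^2) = r*(r - 2)*(r^2 - 5*r) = r^2*(r - 2)*(r - 5)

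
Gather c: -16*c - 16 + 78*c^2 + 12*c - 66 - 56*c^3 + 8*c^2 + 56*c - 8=-56*c^3 + 86*c^2 + 52*c - 90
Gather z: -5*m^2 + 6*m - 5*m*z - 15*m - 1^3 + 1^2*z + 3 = -5*m^2 - 9*m + z*(1 - 5*m) + 2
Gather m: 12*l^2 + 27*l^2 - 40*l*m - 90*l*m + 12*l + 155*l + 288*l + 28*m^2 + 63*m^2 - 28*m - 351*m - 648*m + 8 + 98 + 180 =39*l^2 + 455*l + 91*m^2 + m*(-130*l - 1027) + 286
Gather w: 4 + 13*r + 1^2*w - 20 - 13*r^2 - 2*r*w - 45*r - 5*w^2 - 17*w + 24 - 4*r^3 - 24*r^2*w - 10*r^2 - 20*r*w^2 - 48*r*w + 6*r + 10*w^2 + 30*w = -4*r^3 - 23*r^2 - 26*r + w^2*(5 - 20*r) + w*(-24*r^2 - 50*r + 14) + 8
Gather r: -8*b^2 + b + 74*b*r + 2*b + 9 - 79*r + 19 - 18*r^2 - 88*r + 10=-8*b^2 + 3*b - 18*r^2 + r*(74*b - 167) + 38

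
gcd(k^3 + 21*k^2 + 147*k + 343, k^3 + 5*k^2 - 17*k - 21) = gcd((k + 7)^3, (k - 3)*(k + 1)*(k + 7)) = k + 7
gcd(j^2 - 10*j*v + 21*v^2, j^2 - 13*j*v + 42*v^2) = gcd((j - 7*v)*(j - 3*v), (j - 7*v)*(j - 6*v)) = -j + 7*v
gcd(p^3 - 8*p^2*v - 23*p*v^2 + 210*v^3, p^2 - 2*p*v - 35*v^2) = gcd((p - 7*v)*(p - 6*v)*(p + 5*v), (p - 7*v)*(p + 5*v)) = p^2 - 2*p*v - 35*v^2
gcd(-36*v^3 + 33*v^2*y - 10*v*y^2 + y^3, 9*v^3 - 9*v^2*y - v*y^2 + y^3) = -3*v + y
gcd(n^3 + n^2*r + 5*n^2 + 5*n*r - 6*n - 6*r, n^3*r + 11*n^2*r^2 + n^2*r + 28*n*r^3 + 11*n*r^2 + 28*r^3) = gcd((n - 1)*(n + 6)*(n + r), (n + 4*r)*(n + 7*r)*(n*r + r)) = 1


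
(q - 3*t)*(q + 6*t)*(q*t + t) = q^3*t + 3*q^2*t^2 + q^2*t - 18*q*t^3 + 3*q*t^2 - 18*t^3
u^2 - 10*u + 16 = (u - 8)*(u - 2)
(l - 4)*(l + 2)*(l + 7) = l^3 + 5*l^2 - 22*l - 56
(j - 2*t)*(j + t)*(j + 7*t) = j^3 + 6*j^2*t - 9*j*t^2 - 14*t^3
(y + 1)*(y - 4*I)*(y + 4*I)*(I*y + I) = I*y^4 + 2*I*y^3 + 17*I*y^2 + 32*I*y + 16*I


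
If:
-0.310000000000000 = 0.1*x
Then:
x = -3.10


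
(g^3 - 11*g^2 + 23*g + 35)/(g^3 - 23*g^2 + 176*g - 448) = (g^2 - 4*g - 5)/(g^2 - 16*g + 64)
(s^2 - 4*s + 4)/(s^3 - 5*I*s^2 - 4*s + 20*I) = (s - 2)/(s^2 + s*(2 - 5*I) - 10*I)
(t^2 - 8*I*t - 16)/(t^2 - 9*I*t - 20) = (t - 4*I)/(t - 5*I)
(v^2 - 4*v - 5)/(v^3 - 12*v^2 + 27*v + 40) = 1/(v - 8)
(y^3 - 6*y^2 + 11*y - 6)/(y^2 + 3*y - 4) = (y^2 - 5*y + 6)/(y + 4)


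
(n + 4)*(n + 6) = n^2 + 10*n + 24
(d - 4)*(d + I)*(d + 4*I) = d^3 - 4*d^2 + 5*I*d^2 - 4*d - 20*I*d + 16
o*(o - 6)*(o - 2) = o^3 - 8*o^2 + 12*o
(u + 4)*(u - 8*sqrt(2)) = u^2 - 8*sqrt(2)*u + 4*u - 32*sqrt(2)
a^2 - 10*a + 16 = (a - 8)*(a - 2)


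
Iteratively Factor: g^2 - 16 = (g - 4)*(g + 4)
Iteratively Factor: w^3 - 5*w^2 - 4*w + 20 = (w + 2)*(w^2 - 7*w + 10) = (w - 5)*(w + 2)*(w - 2)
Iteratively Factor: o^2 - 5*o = (o - 5)*(o)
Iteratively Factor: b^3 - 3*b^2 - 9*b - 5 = (b - 5)*(b^2 + 2*b + 1) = (b - 5)*(b + 1)*(b + 1)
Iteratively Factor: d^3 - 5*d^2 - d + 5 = (d - 1)*(d^2 - 4*d - 5) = (d - 5)*(d - 1)*(d + 1)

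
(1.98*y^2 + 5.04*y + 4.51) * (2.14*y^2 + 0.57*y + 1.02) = 4.2372*y^4 + 11.9142*y^3 + 14.5438*y^2 + 7.7115*y + 4.6002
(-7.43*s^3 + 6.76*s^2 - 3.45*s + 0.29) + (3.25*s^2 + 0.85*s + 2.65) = -7.43*s^3 + 10.01*s^2 - 2.6*s + 2.94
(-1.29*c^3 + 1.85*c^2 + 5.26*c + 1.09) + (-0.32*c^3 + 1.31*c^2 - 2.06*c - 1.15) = -1.61*c^3 + 3.16*c^2 + 3.2*c - 0.0599999999999998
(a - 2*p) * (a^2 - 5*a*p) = a^3 - 7*a^2*p + 10*a*p^2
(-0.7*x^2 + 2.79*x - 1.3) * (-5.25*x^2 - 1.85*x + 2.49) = 3.675*x^4 - 13.3525*x^3 - 0.0795000000000003*x^2 + 9.3521*x - 3.237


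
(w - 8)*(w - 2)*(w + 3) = w^3 - 7*w^2 - 14*w + 48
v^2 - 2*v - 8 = (v - 4)*(v + 2)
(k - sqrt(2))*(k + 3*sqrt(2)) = k^2 + 2*sqrt(2)*k - 6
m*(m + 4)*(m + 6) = m^3 + 10*m^2 + 24*m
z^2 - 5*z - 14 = (z - 7)*(z + 2)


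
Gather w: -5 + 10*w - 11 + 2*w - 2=12*w - 18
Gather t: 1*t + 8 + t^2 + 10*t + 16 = t^2 + 11*t + 24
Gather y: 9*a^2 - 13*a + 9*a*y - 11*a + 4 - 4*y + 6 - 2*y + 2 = 9*a^2 - 24*a + y*(9*a - 6) + 12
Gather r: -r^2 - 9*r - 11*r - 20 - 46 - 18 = -r^2 - 20*r - 84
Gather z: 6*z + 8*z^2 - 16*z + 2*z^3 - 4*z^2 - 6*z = 2*z^3 + 4*z^2 - 16*z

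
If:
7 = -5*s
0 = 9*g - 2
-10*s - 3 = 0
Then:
No Solution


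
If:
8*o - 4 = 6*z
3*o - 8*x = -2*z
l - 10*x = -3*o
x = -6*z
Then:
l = 60/209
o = 100/209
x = 36/209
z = -6/209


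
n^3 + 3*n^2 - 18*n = n*(n - 3)*(n + 6)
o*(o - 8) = o^2 - 8*o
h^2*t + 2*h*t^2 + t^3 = t*(h + t)^2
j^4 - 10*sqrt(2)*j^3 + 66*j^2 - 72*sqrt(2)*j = j*(j - 4*sqrt(2))*(j - 3*sqrt(2))^2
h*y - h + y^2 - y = (h + y)*(y - 1)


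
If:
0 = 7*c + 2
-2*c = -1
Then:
No Solution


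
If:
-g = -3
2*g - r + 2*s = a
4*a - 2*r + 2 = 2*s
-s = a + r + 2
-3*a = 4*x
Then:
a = -1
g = 3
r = 5/3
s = -8/3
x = 3/4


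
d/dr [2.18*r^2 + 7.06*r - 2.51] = 4.36*r + 7.06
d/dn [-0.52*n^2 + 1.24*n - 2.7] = 1.24 - 1.04*n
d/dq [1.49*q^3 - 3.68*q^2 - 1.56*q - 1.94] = 4.47*q^2 - 7.36*q - 1.56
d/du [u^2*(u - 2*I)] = u*(3*u - 4*I)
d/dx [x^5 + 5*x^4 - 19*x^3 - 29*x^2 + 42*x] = 5*x^4 + 20*x^3 - 57*x^2 - 58*x + 42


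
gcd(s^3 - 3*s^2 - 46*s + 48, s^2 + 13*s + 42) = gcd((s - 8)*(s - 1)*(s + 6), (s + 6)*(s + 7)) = s + 6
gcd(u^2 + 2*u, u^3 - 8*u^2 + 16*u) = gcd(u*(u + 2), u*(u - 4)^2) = u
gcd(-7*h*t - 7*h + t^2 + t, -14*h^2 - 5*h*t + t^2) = -7*h + t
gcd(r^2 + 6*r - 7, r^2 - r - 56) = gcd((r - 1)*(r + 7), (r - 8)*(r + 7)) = r + 7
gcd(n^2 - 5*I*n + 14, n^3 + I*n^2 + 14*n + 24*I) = n + 2*I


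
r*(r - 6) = r^2 - 6*r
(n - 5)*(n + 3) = n^2 - 2*n - 15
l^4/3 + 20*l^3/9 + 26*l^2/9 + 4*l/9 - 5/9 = (l/3 + 1/3)*(l - 1/3)*(l + 1)*(l + 5)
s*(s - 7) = s^2 - 7*s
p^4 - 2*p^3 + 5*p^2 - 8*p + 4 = (p - 2*I)*(p + 2*I)*(-I*p + I)*(I*p - I)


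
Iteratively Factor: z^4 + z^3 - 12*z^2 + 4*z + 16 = (z + 4)*(z^3 - 3*z^2 + 4) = (z - 2)*(z + 4)*(z^2 - z - 2) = (z - 2)*(z + 1)*(z + 4)*(z - 2)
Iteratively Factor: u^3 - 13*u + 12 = (u - 1)*(u^2 + u - 12) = (u - 1)*(u + 4)*(u - 3)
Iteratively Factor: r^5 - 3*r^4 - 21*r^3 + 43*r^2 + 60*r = (r + 4)*(r^4 - 7*r^3 + 7*r^2 + 15*r) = (r + 1)*(r + 4)*(r^3 - 8*r^2 + 15*r) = r*(r + 1)*(r + 4)*(r^2 - 8*r + 15) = r*(r - 5)*(r + 1)*(r + 4)*(r - 3)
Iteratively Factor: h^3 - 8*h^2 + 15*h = (h - 3)*(h^2 - 5*h) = h*(h - 3)*(h - 5)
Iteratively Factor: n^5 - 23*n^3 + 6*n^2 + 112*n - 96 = (n + 4)*(n^4 - 4*n^3 - 7*n^2 + 34*n - 24) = (n - 4)*(n + 4)*(n^3 - 7*n + 6) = (n - 4)*(n - 2)*(n + 4)*(n^2 + 2*n - 3) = (n - 4)*(n - 2)*(n + 3)*(n + 4)*(n - 1)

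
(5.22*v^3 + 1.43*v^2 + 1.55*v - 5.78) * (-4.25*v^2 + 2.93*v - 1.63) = -22.185*v^5 + 9.2171*v^4 - 10.9062*v^3 + 26.7756*v^2 - 19.4619*v + 9.4214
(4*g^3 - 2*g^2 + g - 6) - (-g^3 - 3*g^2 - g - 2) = 5*g^3 + g^2 + 2*g - 4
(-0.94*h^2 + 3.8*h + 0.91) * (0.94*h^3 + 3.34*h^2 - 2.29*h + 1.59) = -0.8836*h^5 + 0.4324*h^4 + 15.7*h^3 - 7.1572*h^2 + 3.9581*h + 1.4469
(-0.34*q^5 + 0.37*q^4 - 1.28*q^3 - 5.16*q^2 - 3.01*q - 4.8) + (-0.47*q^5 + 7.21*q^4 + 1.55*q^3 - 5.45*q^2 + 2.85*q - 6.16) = -0.81*q^5 + 7.58*q^4 + 0.27*q^3 - 10.61*q^2 - 0.16*q - 10.96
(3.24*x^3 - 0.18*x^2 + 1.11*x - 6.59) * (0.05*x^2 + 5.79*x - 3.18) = 0.162*x^5 + 18.7506*x^4 - 11.2899*x^3 + 6.6698*x^2 - 41.6859*x + 20.9562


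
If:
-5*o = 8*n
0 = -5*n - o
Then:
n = 0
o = 0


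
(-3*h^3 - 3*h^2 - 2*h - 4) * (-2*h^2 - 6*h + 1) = 6*h^5 + 24*h^4 + 19*h^3 + 17*h^2 + 22*h - 4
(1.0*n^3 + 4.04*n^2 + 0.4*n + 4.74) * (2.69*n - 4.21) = 2.69*n^4 + 6.6576*n^3 - 15.9324*n^2 + 11.0666*n - 19.9554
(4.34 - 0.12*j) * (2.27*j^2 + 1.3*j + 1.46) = -0.2724*j^3 + 9.6958*j^2 + 5.4668*j + 6.3364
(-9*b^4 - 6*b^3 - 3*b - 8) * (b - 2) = -9*b^5 + 12*b^4 + 12*b^3 - 3*b^2 - 2*b + 16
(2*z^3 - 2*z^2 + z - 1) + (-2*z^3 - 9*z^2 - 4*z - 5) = -11*z^2 - 3*z - 6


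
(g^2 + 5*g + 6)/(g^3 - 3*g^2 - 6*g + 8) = (g + 3)/(g^2 - 5*g + 4)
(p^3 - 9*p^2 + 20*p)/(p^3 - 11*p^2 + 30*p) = (p - 4)/(p - 6)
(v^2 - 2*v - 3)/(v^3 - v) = (v - 3)/(v*(v - 1))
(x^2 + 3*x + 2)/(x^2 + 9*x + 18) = (x^2 + 3*x + 2)/(x^2 + 9*x + 18)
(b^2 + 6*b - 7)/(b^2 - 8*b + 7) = (b + 7)/(b - 7)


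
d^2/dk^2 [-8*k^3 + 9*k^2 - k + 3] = 18 - 48*k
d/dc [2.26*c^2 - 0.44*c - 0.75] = 4.52*c - 0.44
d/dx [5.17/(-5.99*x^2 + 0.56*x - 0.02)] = (61.9366*x - 2.8952)/(5.99*x^2 - 0.56*x + 0.02)^2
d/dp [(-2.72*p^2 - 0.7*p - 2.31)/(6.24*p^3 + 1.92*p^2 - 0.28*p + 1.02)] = (16.9728*p^4 + 8.736*p^3 + 45.3488*p^2 + 3.3216*p - 1.3608)/(38.9376*p^6 + 23.9616*p^5 + 0.191999999999999*p^4 + 11.6544*p^3 + 3.9952*p^2 - 0.5712*p + 1.0404)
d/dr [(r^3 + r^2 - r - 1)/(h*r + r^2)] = (r*(h + r)*(3*r^2 + 2*r - 1) - (h + 2*r)*(r^3 + r^2 - r - 1))/(r^2*(h + r)^2)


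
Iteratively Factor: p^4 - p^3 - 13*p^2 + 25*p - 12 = (p - 1)*(p^3 - 13*p + 12) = (p - 1)^2*(p^2 + p - 12) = (p - 1)^2*(p + 4)*(p - 3)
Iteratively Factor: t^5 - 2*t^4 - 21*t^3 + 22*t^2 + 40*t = (t + 1)*(t^4 - 3*t^3 - 18*t^2 + 40*t) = t*(t + 1)*(t^3 - 3*t^2 - 18*t + 40) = t*(t - 2)*(t + 1)*(t^2 - t - 20) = t*(t - 2)*(t + 1)*(t + 4)*(t - 5)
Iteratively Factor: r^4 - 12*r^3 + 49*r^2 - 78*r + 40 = (r - 1)*(r^3 - 11*r^2 + 38*r - 40) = (r - 5)*(r - 1)*(r^2 - 6*r + 8) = (r - 5)*(r - 4)*(r - 1)*(r - 2)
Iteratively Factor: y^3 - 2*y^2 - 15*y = (y)*(y^2 - 2*y - 15) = y*(y + 3)*(y - 5)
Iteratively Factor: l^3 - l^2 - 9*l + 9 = (l - 3)*(l^2 + 2*l - 3) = (l - 3)*(l - 1)*(l + 3)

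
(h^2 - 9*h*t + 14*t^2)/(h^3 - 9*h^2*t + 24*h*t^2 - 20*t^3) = (h - 7*t)/(h^2 - 7*h*t + 10*t^2)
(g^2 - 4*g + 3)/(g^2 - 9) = (g - 1)/(g + 3)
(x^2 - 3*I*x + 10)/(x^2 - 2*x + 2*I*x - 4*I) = (x - 5*I)/(x - 2)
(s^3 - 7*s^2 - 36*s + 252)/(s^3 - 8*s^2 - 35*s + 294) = (s - 6)/(s - 7)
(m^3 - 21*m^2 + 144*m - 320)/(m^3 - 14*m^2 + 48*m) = (m^2 - 13*m + 40)/(m*(m - 6))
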